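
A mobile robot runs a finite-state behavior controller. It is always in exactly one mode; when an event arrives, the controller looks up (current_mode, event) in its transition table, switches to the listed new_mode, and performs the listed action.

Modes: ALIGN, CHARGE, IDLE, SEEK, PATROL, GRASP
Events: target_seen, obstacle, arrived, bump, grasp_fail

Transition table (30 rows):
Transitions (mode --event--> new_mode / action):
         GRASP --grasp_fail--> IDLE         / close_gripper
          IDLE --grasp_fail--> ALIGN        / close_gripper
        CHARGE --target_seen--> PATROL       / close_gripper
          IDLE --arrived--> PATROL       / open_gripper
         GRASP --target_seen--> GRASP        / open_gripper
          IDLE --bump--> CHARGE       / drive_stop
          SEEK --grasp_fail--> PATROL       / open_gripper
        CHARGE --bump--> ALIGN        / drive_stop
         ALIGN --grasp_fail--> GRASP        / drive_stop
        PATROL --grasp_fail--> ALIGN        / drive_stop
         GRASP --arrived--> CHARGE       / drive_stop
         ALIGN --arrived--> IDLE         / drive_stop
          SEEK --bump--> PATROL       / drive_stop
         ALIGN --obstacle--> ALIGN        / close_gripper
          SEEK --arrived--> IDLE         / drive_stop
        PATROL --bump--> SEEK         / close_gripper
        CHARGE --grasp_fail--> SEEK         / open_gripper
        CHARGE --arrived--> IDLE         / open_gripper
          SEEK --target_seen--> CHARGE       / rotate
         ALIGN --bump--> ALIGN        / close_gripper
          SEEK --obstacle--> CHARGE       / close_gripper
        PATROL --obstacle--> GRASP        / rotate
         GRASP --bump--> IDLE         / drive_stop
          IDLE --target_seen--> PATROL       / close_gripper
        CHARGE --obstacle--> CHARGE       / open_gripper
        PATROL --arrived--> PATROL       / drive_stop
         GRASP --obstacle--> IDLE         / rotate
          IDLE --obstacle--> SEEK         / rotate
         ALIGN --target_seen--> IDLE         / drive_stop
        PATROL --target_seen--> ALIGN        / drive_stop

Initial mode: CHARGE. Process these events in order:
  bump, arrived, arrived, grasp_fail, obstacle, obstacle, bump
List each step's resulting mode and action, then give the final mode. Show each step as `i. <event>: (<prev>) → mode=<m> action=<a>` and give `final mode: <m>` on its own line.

1. bump: (CHARGE) → mode=ALIGN action=drive_stop
2. arrived: (ALIGN) → mode=IDLE action=drive_stop
3. arrived: (IDLE) → mode=PATROL action=open_gripper
4. grasp_fail: (PATROL) → mode=ALIGN action=drive_stop
5. obstacle: (ALIGN) → mode=ALIGN action=close_gripper
6. obstacle: (ALIGN) → mode=ALIGN action=close_gripper
7. bump: (ALIGN) → mode=ALIGN action=close_gripper

final mode: ALIGN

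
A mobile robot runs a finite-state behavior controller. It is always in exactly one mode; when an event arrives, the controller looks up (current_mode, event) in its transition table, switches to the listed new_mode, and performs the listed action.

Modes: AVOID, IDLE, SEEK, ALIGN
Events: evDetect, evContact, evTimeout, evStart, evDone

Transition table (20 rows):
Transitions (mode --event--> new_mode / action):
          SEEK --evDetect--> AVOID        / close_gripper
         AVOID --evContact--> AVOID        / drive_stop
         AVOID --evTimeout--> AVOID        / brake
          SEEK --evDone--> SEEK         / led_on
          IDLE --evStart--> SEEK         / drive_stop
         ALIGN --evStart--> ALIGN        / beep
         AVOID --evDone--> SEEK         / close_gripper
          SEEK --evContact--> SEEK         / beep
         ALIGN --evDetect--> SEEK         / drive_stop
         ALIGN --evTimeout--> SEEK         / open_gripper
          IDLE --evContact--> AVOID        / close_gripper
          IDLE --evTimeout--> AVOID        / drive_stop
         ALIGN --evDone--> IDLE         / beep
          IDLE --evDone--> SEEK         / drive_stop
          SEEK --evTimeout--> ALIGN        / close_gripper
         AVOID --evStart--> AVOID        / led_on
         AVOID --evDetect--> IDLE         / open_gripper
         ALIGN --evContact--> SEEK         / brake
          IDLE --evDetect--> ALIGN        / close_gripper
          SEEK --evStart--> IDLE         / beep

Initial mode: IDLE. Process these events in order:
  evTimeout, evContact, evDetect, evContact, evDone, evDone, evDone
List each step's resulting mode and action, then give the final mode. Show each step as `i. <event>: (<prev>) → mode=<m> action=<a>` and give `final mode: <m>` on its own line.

1. evTimeout: (IDLE) → mode=AVOID action=drive_stop
2. evContact: (AVOID) → mode=AVOID action=drive_stop
3. evDetect: (AVOID) → mode=IDLE action=open_gripper
4. evContact: (IDLE) → mode=AVOID action=close_gripper
5. evDone: (AVOID) → mode=SEEK action=close_gripper
6. evDone: (SEEK) → mode=SEEK action=led_on
7. evDone: (SEEK) → mode=SEEK action=led_on

final mode: SEEK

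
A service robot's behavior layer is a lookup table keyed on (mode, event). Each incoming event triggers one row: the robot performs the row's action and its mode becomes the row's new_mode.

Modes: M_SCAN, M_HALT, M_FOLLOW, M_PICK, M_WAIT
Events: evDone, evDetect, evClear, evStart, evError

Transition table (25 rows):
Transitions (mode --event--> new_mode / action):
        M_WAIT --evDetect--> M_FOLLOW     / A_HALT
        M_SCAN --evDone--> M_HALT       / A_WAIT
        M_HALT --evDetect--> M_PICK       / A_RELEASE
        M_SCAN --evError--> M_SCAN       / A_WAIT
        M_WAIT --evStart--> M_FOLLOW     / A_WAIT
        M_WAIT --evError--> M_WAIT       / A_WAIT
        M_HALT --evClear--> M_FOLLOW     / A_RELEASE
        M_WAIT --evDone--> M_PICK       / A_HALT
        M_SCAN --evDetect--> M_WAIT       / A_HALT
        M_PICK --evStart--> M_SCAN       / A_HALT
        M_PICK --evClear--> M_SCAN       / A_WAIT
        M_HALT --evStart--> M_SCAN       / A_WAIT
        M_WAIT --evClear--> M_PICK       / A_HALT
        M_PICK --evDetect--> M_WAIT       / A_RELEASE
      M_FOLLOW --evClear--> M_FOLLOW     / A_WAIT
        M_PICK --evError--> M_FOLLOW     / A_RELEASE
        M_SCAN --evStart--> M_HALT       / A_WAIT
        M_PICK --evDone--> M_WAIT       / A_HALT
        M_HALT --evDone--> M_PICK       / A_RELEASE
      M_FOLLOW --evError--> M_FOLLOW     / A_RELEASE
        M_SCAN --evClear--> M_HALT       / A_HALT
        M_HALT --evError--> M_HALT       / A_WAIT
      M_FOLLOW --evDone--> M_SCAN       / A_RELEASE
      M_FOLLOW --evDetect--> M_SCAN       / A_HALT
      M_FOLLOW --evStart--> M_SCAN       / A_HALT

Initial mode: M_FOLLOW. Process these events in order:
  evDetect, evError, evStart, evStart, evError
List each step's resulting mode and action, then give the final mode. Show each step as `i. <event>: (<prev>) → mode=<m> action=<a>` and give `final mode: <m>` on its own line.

final mode: M_SCAN

1. evDetect: (M_FOLLOW) → mode=M_SCAN action=A_HALT
2. evError: (M_SCAN) → mode=M_SCAN action=A_WAIT
3. evStart: (M_SCAN) → mode=M_HALT action=A_WAIT
4. evStart: (M_HALT) → mode=M_SCAN action=A_WAIT
5. evError: (M_SCAN) → mode=M_SCAN action=A_WAIT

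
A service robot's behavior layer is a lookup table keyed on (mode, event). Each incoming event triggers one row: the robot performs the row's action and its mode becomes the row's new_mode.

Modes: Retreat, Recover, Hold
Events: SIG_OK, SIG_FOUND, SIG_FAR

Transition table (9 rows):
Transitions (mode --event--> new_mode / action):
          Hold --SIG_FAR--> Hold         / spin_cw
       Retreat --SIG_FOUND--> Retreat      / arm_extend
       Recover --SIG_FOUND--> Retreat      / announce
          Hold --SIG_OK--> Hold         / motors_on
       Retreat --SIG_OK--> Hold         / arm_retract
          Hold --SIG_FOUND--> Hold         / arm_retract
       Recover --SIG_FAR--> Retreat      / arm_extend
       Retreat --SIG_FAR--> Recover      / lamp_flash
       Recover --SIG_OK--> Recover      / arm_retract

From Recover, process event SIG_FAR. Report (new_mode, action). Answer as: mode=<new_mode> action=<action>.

mode=Retreat action=arm_extend

current mode = Recover; filter table to that mode:
  (Recover, SIG_FOUND) → (Retreat, announce)
  (Recover, SIG_FAR) → (Retreat, arm_extend)  ← event matches
  (Recover, SIG_OK) → (Recover, arm_retract)
event = SIG_FAR selects (Retreat, arm_extend)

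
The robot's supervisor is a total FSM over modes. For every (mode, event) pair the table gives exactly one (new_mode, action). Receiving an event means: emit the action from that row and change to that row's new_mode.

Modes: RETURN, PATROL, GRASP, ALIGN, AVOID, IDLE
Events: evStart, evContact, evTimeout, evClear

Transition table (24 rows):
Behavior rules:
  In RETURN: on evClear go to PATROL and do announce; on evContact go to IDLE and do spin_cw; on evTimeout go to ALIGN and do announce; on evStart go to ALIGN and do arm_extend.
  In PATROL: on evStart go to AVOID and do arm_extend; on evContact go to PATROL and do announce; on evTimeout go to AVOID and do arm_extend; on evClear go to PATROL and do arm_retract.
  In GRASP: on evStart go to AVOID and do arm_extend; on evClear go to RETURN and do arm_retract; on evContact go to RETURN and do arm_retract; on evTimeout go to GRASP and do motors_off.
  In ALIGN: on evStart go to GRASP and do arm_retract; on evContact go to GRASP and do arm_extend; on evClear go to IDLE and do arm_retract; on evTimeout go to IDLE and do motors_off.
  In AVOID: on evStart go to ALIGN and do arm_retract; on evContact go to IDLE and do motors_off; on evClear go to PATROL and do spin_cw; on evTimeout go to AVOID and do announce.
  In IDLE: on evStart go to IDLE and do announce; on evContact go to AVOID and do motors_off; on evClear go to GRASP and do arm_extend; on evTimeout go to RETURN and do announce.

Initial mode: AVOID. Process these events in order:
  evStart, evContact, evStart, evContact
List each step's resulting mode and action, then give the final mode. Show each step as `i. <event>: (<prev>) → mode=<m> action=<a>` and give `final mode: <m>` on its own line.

1. evStart: (AVOID) → mode=ALIGN action=arm_retract
2. evContact: (ALIGN) → mode=GRASP action=arm_extend
3. evStart: (GRASP) → mode=AVOID action=arm_extend
4. evContact: (AVOID) → mode=IDLE action=motors_off

final mode: IDLE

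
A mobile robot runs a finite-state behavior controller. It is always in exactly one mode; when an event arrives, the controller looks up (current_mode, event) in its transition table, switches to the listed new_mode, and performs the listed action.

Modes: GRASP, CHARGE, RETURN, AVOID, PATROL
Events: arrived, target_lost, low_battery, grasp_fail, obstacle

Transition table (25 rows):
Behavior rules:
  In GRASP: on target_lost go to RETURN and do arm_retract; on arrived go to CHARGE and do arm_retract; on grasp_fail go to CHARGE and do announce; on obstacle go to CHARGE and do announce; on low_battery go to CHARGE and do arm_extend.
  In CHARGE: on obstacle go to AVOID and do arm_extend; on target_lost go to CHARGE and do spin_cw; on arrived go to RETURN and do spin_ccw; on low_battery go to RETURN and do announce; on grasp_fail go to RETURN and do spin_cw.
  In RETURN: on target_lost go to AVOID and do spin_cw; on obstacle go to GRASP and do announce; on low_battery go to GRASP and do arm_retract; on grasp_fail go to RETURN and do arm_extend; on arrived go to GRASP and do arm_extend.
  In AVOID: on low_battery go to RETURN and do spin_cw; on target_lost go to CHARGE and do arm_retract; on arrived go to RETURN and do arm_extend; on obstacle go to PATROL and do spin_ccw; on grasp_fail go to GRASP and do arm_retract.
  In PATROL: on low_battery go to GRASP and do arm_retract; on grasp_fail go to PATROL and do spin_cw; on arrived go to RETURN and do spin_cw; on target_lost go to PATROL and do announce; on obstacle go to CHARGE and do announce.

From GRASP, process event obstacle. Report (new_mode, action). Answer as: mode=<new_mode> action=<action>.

current mode = GRASP; filter table to that mode:
  (GRASP, target_lost) → (RETURN, arm_retract)
  (GRASP, arrived) → (CHARGE, arm_retract)
  (GRASP, grasp_fail) → (CHARGE, announce)
  (GRASP, obstacle) → (CHARGE, announce)  ← event matches
  (GRASP, low_battery) → (CHARGE, arm_extend)
event = obstacle selects (CHARGE, announce)

mode=CHARGE action=announce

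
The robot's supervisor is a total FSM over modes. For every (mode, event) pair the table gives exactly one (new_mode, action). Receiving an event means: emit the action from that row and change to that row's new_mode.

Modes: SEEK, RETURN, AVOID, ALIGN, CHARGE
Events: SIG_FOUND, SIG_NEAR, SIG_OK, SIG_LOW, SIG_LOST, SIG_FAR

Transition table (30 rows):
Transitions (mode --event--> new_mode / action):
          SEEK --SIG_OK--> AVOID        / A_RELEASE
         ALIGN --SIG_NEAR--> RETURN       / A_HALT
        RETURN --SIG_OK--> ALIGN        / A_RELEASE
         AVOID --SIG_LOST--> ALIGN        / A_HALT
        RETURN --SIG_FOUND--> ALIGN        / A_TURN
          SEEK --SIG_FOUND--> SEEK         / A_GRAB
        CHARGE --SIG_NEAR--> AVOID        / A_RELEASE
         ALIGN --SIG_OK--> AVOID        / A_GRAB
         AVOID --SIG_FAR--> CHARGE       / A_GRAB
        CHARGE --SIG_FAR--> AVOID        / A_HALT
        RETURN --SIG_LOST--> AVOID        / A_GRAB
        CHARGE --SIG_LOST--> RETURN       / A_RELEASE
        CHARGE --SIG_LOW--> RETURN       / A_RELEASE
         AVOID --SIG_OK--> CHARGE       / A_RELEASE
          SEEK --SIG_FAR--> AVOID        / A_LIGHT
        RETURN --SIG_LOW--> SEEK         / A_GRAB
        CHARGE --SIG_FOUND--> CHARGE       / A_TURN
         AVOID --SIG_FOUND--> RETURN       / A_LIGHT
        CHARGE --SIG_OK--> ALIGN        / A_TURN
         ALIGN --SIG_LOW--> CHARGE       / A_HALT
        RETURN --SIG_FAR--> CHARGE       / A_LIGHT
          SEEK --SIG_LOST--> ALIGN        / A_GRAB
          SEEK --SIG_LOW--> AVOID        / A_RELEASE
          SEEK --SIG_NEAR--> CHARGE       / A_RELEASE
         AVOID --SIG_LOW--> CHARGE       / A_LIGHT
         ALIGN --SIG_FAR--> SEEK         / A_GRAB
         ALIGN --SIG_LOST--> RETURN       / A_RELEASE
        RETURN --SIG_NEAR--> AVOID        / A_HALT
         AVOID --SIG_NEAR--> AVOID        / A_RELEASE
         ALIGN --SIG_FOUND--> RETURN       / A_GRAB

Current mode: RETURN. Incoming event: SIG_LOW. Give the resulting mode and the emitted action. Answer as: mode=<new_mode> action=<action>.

current mode = RETURN; filter table to that mode:
  (RETURN, SIG_OK) → (ALIGN, A_RELEASE)
  (RETURN, SIG_FOUND) → (ALIGN, A_TURN)
  (RETURN, SIG_LOST) → (AVOID, A_GRAB)
  (RETURN, SIG_LOW) → (SEEK, A_GRAB)  ← event matches
  (RETURN, SIG_FAR) → (CHARGE, A_LIGHT)
  (RETURN, SIG_NEAR) → (AVOID, A_HALT)
event = SIG_LOW selects (SEEK, A_GRAB)

mode=SEEK action=A_GRAB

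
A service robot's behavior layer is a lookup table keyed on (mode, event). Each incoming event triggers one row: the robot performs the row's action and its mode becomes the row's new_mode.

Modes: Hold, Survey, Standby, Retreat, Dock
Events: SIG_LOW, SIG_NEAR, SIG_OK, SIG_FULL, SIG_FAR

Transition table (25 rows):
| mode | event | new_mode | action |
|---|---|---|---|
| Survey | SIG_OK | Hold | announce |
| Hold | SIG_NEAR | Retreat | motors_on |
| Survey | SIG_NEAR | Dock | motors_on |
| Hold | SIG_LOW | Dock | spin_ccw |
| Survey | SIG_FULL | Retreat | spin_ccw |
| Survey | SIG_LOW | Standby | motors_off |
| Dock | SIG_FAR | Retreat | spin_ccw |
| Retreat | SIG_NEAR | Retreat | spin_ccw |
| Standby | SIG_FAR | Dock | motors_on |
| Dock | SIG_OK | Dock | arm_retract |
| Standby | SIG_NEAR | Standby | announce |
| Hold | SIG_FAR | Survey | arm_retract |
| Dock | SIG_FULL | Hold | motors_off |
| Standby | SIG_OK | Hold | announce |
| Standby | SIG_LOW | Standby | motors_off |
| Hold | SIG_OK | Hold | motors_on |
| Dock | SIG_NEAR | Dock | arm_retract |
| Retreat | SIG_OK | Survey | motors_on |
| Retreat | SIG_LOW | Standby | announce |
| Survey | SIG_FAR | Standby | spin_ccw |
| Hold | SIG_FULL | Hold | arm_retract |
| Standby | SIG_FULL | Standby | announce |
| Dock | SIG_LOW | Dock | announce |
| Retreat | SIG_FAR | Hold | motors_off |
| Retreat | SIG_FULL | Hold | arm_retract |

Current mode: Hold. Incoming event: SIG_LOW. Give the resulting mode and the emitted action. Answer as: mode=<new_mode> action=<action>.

mode=Dock action=spin_ccw

current mode = Hold; filter table to that mode:
  (Hold, SIG_NEAR) → (Retreat, motors_on)
  (Hold, SIG_LOW) → (Dock, spin_ccw)  ← event matches
  (Hold, SIG_FAR) → (Survey, arm_retract)
  (Hold, SIG_OK) → (Hold, motors_on)
  (Hold, SIG_FULL) → (Hold, arm_retract)
event = SIG_LOW selects (Dock, spin_ccw)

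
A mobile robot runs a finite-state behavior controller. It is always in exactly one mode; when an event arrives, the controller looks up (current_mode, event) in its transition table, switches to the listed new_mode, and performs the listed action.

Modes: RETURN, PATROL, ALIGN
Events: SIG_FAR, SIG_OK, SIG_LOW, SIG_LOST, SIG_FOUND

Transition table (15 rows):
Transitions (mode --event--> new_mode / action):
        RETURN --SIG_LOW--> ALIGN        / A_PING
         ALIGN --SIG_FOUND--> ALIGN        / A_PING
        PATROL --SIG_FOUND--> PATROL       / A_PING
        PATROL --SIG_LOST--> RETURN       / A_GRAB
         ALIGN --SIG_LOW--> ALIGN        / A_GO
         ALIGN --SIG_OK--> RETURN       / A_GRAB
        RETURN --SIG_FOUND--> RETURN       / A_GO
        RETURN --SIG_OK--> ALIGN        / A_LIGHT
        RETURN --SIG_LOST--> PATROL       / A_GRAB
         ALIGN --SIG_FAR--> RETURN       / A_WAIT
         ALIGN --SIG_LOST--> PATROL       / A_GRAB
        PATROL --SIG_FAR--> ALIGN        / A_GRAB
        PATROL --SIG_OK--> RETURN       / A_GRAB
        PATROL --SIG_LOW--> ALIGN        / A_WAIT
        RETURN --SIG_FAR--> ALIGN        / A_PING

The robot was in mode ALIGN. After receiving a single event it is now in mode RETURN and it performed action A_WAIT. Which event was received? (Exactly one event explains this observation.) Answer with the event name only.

try SIG_FAR: (ALIGN, SIG_FAR) → (RETURN, A_WAIT)  ← matches
try SIG_OK: (ALIGN, SIG_OK) → (RETURN, A_GRAB)
try SIG_LOW: (ALIGN, SIG_LOW) → (ALIGN, A_GO)
try SIG_LOST: (ALIGN, SIG_LOST) → (PATROL, A_GRAB)
try SIG_FOUND: (ALIGN, SIG_FOUND) → (ALIGN, A_PING)

SIG_FAR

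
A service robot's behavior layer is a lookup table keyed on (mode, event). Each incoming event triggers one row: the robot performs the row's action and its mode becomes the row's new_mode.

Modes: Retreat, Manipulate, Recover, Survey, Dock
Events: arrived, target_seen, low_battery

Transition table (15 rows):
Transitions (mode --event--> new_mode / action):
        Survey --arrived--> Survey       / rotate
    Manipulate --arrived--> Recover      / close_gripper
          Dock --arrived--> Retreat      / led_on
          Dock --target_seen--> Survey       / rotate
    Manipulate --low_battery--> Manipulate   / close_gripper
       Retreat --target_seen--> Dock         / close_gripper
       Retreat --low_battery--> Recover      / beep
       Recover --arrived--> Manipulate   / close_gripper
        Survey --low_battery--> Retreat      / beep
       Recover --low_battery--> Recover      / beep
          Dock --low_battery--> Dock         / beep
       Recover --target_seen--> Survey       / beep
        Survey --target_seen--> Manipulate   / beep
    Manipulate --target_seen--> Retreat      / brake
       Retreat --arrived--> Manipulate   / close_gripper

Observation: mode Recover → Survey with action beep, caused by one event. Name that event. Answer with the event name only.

try arrived: (Recover, arrived) → (Manipulate, close_gripper)
try target_seen: (Recover, target_seen) → (Survey, beep)  ← matches
try low_battery: (Recover, low_battery) → (Recover, beep)

target_seen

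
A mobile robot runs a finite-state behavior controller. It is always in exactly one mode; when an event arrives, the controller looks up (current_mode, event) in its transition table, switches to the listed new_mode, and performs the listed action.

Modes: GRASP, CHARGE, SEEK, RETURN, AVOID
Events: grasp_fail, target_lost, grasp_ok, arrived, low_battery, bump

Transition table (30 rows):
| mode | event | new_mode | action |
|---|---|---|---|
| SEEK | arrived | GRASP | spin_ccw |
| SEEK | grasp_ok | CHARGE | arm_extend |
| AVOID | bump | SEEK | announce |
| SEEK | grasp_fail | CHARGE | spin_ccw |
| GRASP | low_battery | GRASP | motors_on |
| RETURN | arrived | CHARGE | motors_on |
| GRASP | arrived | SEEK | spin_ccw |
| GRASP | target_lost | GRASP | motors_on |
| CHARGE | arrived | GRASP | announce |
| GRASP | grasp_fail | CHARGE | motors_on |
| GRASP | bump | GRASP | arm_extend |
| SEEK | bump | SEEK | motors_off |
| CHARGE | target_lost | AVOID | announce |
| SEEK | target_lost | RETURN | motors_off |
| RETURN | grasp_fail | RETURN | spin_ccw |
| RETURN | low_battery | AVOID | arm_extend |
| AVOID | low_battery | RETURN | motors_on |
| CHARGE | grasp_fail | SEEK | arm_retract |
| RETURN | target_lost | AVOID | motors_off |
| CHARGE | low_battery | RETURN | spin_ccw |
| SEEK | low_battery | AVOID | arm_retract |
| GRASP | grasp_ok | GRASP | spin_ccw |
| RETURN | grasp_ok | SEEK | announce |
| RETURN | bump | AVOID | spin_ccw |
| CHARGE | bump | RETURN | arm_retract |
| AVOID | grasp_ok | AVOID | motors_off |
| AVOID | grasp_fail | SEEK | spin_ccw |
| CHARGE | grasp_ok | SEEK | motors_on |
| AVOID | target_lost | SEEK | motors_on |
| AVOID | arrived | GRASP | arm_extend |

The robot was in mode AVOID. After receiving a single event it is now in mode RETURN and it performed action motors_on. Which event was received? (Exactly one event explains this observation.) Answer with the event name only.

low_battery

try grasp_fail: (AVOID, grasp_fail) → (SEEK, spin_ccw)
try target_lost: (AVOID, target_lost) → (SEEK, motors_on)
try grasp_ok: (AVOID, grasp_ok) → (AVOID, motors_off)
try arrived: (AVOID, arrived) → (GRASP, arm_extend)
try low_battery: (AVOID, low_battery) → (RETURN, motors_on)  ← matches
try bump: (AVOID, bump) → (SEEK, announce)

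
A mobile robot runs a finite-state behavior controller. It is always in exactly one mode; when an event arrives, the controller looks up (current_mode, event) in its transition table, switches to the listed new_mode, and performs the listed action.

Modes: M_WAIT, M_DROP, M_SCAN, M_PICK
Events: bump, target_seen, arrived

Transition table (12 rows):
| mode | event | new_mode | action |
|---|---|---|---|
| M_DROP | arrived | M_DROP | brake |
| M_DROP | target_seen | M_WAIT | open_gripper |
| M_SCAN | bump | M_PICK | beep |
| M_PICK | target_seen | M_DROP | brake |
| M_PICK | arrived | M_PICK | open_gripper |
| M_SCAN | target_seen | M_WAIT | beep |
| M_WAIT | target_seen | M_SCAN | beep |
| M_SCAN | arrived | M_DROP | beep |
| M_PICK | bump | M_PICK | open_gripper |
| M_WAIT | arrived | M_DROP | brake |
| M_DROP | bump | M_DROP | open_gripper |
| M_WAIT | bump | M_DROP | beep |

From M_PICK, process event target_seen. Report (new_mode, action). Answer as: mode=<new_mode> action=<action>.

current mode = M_PICK; filter table to that mode:
  (M_PICK, target_seen) → (M_DROP, brake)  ← event matches
  (M_PICK, arrived) → (M_PICK, open_gripper)
  (M_PICK, bump) → (M_PICK, open_gripper)
event = target_seen selects (M_DROP, brake)

mode=M_DROP action=brake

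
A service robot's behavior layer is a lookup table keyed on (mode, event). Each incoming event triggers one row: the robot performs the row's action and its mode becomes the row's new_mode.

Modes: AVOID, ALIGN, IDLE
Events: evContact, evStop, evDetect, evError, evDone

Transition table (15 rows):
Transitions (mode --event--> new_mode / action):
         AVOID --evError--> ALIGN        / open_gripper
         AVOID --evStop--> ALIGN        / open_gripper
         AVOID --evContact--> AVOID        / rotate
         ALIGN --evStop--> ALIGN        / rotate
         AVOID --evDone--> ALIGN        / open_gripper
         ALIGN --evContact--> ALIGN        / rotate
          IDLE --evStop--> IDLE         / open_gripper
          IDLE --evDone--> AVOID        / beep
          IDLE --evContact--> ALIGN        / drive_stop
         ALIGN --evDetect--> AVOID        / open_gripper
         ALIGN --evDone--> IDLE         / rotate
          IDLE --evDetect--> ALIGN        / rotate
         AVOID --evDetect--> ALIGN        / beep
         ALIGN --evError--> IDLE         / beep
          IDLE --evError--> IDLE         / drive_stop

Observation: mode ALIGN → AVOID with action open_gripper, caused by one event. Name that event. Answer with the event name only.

try evContact: (ALIGN, evContact) → (ALIGN, rotate)
try evStop: (ALIGN, evStop) → (ALIGN, rotate)
try evDetect: (ALIGN, evDetect) → (AVOID, open_gripper)  ← matches
try evError: (ALIGN, evError) → (IDLE, beep)
try evDone: (ALIGN, evDone) → (IDLE, rotate)

evDetect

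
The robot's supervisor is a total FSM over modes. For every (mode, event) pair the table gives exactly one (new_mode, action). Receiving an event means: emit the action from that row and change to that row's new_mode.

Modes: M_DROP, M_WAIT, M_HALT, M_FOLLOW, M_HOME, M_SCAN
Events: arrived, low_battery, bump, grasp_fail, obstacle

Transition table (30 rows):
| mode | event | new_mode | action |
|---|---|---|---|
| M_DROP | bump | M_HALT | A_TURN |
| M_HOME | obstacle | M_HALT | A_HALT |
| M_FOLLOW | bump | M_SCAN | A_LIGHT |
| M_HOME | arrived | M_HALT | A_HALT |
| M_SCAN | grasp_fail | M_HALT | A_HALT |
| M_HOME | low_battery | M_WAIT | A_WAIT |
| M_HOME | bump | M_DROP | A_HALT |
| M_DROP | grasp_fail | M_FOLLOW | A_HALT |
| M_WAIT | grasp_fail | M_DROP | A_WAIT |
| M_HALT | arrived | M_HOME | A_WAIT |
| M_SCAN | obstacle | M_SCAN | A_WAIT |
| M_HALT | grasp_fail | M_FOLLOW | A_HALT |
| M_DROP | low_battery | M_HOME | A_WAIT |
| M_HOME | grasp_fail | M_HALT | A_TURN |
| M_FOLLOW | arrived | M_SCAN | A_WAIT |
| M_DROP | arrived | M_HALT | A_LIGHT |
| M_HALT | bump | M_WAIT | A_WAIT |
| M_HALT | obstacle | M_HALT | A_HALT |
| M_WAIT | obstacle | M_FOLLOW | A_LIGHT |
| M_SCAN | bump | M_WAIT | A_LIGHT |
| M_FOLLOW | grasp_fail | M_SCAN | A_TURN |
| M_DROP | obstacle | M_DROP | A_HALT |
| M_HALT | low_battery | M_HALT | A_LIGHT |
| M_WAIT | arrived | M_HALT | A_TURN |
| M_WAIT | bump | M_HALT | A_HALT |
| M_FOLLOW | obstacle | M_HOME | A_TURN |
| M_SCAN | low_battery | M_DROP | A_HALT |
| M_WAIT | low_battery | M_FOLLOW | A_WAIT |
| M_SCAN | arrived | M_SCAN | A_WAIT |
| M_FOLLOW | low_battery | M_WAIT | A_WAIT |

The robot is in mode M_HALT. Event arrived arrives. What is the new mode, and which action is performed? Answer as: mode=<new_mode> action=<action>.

mode=M_HOME action=A_WAIT

current mode = M_HALT; filter table to that mode:
  (M_HALT, arrived) → (M_HOME, A_WAIT)  ← event matches
  (M_HALT, grasp_fail) → (M_FOLLOW, A_HALT)
  (M_HALT, bump) → (M_WAIT, A_WAIT)
  (M_HALT, obstacle) → (M_HALT, A_HALT)
  (M_HALT, low_battery) → (M_HALT, A_LIGHT)
event = arrived selects (M_HOME, A_WAIT)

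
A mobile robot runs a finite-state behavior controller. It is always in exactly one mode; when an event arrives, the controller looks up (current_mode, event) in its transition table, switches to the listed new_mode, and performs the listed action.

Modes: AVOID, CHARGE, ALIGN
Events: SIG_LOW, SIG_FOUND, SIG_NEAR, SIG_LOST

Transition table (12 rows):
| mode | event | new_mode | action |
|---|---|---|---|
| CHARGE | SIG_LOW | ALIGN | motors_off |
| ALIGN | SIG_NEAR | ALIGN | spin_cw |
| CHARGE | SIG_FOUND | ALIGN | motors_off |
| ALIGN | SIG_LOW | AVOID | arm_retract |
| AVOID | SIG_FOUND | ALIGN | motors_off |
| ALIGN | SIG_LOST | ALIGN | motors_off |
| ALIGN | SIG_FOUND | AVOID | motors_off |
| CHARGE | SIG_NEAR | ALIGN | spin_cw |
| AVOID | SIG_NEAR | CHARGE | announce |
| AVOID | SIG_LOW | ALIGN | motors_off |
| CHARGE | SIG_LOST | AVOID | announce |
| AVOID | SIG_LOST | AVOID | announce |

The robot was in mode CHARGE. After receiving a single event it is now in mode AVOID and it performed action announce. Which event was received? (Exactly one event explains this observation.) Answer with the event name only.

try SIG_LOW: (CHARGE, SIG_LOW) → (ALIGN, motors_off)
try SIG_FOUND: (CHARGE, SIG_FOUND) → (ALIGN, motors_off)
try SIG_NEAR: (CHARGE, SIG_NEAR) → (ALIGN, spin_cw)
try SIG_LOST: (CHARGE, SIG_LOST) → (AVOID, announce)  ← matches

SIG_LOST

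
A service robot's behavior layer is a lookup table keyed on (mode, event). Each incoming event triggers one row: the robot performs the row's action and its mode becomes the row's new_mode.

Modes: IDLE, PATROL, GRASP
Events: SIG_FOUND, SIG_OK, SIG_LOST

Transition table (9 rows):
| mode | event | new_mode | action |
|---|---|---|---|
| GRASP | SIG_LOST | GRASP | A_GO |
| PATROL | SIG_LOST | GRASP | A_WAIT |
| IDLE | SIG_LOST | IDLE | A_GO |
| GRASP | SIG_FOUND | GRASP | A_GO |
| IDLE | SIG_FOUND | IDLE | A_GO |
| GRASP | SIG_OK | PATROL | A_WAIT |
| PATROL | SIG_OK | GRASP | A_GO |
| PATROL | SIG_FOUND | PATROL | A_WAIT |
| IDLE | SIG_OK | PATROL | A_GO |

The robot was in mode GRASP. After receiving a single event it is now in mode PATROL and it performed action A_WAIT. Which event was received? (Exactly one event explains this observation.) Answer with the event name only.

try SIG_FOUND: (GRASP, SIG_FOUND) → (GRASP, A_GO)
try SIG_OK: (GRASP, SIG_OK) → (PATROL, A_WAIT)  ← matches
try SIG_LOST: (GRASP, SIG_LOST) → (GRASP, A_GO)

SIG_OK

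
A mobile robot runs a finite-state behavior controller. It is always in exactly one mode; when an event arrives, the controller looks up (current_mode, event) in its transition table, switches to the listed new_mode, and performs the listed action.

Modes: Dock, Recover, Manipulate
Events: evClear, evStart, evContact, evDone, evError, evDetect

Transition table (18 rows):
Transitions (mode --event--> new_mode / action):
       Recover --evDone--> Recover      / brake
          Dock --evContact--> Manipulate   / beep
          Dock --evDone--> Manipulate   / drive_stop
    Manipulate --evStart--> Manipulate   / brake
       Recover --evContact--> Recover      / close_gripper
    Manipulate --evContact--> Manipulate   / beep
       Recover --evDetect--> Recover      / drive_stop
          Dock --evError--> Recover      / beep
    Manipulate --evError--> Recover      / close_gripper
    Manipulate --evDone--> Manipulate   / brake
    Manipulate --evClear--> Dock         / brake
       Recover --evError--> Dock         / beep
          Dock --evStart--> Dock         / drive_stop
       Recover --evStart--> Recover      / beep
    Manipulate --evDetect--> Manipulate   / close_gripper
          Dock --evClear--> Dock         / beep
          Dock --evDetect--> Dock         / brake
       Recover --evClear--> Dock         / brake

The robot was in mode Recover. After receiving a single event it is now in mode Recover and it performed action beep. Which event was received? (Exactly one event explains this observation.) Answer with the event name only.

evStart

try evClear: (Recover, evClear) → (Dock, brake)
try evStart: (Recover, evStart) → (Recover, beep)  ← matches
try evContact: (Recover, evContact) → (Recover, close_gripper)
try evDone: (Recover, evDone) → (Recover, brake)
try evError: (Recover, evError) → (Dock, beep)
try evDetect: (Recover, evDetect) → (Recover, drive_stop)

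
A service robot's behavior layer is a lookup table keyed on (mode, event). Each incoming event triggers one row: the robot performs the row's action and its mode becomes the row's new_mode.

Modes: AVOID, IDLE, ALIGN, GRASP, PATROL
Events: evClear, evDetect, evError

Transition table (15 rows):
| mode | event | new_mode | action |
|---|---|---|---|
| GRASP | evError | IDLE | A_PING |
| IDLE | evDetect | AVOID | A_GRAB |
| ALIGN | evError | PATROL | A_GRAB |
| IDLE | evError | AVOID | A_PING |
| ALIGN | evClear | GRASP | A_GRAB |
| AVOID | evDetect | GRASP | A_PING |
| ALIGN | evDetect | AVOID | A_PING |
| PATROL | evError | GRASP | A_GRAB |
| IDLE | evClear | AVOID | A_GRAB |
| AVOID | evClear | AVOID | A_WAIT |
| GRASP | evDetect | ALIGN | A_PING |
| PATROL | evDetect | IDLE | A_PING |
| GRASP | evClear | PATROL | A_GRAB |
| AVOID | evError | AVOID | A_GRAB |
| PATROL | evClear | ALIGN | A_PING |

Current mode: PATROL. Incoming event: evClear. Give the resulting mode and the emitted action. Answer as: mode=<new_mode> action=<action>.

current mode = PATROL; filter table to that mode:
  (PATROL, evError) → (GRASP, A_GRAB)
  (PATROL, evDetect) → (IDLE, A_PING)
  (PATROL, evClear) → (ALIGN, A_PING)  ← event matches
event = evClear selects (ALIGN, A_PING)

mode=ALIGN action=A_PING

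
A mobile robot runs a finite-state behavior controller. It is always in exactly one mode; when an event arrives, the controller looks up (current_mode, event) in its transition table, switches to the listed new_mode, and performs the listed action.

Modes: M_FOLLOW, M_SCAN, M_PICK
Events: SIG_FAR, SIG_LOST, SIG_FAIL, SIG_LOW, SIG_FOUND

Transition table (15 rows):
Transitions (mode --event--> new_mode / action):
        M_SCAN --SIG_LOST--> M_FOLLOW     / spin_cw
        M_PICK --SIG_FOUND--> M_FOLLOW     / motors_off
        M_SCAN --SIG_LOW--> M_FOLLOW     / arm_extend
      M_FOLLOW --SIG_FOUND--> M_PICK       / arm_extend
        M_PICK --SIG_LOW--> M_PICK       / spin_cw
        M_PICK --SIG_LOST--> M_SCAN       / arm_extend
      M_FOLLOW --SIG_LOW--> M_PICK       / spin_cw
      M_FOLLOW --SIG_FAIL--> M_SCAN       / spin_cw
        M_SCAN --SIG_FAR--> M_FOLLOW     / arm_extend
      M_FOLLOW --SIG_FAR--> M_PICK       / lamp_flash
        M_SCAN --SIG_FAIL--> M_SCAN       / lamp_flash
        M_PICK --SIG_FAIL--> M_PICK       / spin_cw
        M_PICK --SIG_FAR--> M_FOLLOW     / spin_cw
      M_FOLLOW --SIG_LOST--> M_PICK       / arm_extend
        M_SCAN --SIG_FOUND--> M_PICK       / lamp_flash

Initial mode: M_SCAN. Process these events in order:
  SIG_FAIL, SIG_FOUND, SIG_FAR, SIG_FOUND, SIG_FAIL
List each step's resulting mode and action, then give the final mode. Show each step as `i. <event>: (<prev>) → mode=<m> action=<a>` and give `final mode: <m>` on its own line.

1. SIG_FAIL: (M_SCAN) → mode=M_SCAN action=lamp_flash
2. SIG_FOUND: (M_SCAN) → mode=M_PICK action=lamp_flash
3. SIG_FAR: (M_PICK) → mode=M_FOLLOW action=spin_cw
4. SIG_FOUND: (M_FOLLOW) → mode=M_PICK action=arm_extend
5. SIG_FAIL: (M_PICK) → mode=M_PICK action=spin_cw

final mode: M_PICK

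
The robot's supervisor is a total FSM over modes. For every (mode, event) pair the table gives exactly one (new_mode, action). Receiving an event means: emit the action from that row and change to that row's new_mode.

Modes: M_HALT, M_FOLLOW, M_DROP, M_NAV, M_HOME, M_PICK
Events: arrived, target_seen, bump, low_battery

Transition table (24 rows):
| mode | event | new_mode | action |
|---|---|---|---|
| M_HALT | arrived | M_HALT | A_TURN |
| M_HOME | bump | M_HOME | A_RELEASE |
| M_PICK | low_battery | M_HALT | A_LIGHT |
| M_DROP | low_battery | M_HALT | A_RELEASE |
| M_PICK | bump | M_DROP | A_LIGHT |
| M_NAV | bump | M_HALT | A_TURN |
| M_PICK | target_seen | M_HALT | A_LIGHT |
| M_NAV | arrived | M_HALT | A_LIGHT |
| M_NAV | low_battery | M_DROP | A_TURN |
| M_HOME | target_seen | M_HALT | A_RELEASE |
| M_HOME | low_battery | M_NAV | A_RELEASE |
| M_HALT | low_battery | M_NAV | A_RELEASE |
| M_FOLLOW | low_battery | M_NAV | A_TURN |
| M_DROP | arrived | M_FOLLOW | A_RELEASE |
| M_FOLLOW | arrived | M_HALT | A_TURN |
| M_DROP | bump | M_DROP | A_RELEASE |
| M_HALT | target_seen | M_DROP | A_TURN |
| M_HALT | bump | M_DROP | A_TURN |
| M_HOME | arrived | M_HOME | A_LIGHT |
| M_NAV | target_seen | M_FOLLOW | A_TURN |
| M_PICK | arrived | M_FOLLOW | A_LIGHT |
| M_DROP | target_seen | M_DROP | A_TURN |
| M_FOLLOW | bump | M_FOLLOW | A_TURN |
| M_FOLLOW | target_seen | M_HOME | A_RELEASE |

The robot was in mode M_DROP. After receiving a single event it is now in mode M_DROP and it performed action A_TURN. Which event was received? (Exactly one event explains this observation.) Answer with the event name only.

target_seen

try arrived: (M_DROP, arrived) → (M_FOLLOW, A_RELEASE)
try target_seen: (M_DROP, target_seen) → (M_DROP, A_TURN)  ← matches
try bump: (M_DROP, bump) → (M_DROP, A_RELEASE)
try low_battery: (M_DROP, low_battery) → (M_HALT, A_RELEASE)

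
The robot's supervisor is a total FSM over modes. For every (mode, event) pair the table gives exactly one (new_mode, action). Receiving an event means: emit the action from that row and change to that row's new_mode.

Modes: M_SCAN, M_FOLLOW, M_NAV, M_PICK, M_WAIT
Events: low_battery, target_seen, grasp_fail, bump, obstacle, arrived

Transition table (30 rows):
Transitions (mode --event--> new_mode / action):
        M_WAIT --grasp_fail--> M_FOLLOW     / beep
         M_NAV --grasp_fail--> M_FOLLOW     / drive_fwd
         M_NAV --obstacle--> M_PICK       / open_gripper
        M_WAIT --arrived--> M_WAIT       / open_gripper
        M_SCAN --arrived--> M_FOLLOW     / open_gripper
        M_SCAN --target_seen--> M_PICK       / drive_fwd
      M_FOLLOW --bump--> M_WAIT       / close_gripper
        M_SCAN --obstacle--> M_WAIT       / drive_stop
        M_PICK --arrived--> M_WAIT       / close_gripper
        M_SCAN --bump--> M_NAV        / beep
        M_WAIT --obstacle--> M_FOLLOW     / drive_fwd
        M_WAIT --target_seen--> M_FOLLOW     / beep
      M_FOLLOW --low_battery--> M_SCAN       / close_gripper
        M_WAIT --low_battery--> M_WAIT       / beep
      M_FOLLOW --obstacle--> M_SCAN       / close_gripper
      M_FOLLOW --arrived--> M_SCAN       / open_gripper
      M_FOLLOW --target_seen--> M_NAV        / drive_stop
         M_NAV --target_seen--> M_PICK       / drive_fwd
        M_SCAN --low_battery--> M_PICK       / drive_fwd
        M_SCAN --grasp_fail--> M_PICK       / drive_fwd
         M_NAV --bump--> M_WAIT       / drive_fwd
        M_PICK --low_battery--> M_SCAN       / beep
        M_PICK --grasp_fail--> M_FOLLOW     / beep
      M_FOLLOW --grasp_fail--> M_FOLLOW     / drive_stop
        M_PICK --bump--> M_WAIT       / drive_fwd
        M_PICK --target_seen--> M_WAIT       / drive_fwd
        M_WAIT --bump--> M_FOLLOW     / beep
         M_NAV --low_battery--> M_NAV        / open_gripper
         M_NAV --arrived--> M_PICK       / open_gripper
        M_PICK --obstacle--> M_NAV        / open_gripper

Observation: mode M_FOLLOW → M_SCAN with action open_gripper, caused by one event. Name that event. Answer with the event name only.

try low_battery: (M_FOLLOW, low_battery) → (M_SCAN, close_gripper)
try target_seen: (M_FOLLOW, target_seen) → (M_NAV, drive_stop)
try grasp_fail: (M_FOLLOW, grasp_fail) → (M_FOLLOW, drive_stop)
try bump: (M_FOLLOW, bump) → (M_WAIT, close_gripper)
try obstacle: (M_FOLLOW, obstacle) → (M_SCAN, close_gripper)
try arrived: (M_FOLLOW, arrived) → (M_SCAN, open_gripper)  ← matches

arrived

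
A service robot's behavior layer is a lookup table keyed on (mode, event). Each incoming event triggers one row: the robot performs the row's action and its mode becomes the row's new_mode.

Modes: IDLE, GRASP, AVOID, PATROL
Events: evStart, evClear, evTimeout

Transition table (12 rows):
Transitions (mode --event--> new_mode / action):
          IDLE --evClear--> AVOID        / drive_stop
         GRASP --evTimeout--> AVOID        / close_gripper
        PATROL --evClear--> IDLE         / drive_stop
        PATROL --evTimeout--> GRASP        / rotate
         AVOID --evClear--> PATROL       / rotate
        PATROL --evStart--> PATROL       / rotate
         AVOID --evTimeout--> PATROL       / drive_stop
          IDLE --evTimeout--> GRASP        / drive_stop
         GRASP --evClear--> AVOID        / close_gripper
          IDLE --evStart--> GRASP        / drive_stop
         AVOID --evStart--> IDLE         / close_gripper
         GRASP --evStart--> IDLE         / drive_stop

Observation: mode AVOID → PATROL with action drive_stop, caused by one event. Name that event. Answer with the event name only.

try evStart: (AVOID, evStart) → (IDLE, close_gripper)
try evClear: (AVOID, evClear) → (PATROL, rotate)
try evTimeout: (AVOID, evTimeout) → (PATROL, drive_stop)  ← matches

evTimeout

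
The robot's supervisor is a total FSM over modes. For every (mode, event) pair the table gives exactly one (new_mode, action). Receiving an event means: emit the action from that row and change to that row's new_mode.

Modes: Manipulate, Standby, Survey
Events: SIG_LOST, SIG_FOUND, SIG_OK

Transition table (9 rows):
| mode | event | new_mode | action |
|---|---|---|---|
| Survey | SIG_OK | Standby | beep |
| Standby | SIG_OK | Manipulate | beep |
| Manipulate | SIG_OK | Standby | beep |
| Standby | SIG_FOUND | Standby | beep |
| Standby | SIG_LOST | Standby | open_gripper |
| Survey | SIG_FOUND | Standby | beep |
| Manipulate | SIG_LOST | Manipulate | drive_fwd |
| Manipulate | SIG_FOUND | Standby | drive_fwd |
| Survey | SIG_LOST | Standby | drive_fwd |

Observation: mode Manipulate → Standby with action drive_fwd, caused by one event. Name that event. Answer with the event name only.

SIG_FOUND

try SIG_LOST: (Manipulate, SIG_LOST) → (Manipulate, drive_fwd)
try SIG_FOUND: (Manipulate, SIG_FOUND) → (Standby, drive_fwd)  ← matches
try SIG_OK: (Manipulate, SIG_OK) → (Standby, beep)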